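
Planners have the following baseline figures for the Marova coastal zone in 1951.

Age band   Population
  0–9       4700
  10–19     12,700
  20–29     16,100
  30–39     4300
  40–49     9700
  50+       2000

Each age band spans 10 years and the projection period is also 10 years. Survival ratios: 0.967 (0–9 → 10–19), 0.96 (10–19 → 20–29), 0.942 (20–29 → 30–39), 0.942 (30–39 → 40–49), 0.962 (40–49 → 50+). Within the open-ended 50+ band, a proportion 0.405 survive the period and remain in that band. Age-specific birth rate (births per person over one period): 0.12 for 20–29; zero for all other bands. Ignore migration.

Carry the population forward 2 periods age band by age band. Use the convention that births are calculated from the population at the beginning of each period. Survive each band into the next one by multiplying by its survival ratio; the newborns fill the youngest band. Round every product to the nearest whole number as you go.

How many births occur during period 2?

1463

Period 1:
Births: 16100 × 0.12 = 1932
10–19: 4700 × 0.967 = 4545
20–29: 12700 × 0.96 = 12192
30–39: 16100 × 0.942 = 15166
40–49: 4300 × 0.942 = 4051
50+: 9700 × 0.962 + 2000 × 0.405 = 9331 + 810 = 10141
End of period: [1932, 4545, 12192, 15166, 4051, 10141]
Period 2:
Births: 12192 × 0.12 = 1463
10–19: 1932 × 0.967 = 1868
20–29: 4545 × 0.96 = 4363
30–39: 12192 × 0.942 = 11485
40–49: 15166 × 0.942 = 14286
50+: 4051 × 0.962 + 10141 × 0.405 = 3897 + 4107 = 8004
End of period: [1463, 1868, 4363, 11485, 14286, 8004]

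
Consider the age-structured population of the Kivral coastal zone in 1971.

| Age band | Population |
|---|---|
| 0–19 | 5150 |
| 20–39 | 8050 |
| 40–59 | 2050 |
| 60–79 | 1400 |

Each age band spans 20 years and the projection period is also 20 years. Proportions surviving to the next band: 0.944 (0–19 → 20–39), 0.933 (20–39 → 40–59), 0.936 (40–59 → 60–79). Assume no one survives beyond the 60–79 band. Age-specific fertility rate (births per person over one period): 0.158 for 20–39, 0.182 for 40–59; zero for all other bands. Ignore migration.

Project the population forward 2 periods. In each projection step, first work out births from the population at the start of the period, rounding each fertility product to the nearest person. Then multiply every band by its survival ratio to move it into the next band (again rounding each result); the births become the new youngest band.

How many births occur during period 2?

Let band 1 be 0–19 through band 4 = 60–79.
Period 1:
Births: 8050 × 0.158 = 1272, 2050 × 0.182 = 373 → 1645
Band 2: 5150 × 0.944 = 4862
Band 3: 8050 × 0.933 = 7511
Band 4: 2050 × 0.936 = 1919
Giving 1645 / 4862 / 7511 / 1919.
Period 2:
Births: 4862 × 0.158 = 768, 7511 × 0.182 = 1367 → 2135
Band 2: 1645 × 0.944 = 1553
Band 3: 4862 × 0.933 = 4536
Band 4: 7511 × 0.936 = 7030
Giving 2135 / 1553 / 4536 / 7030.

2135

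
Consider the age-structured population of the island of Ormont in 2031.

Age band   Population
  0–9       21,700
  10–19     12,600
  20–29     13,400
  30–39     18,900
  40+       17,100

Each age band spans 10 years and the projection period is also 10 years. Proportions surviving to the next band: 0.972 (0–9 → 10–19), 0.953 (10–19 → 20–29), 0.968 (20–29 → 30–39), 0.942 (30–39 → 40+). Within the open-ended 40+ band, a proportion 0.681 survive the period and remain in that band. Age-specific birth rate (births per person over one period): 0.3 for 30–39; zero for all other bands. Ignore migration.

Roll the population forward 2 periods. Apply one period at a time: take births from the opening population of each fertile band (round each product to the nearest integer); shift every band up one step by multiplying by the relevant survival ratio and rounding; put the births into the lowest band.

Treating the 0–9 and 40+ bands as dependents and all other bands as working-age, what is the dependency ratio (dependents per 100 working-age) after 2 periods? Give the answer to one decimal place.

97.1

Period 1.
Births: 18900 * 0.3 = 5670
10–19: 21700 * 0.972 = 21092
20–29: 12600 * 0.953 = 12008
30–39: 13400 * 0.968 = 12971
40+: 18900 * 0.942 + 17100 * 0.681 = 17804 + 11645 = 29449
→ [5670, 21092, 12008, 12971, 29449]
Period 2.
Births: 12971 * 0.3 = 3891
10–19: 5670 * 0.972 = 5511
20–29: 21092 * 0.953 = 20101
30–39: 12008 * 0.968 = 11624
40+: 12971 * 0.942 + 29449 * 0.681 = 12219 + 20055 = 32274
→ [3891, 5511, 20101, 11624, 32274]
Dependents (band 0–9 + band 40+) = 3891 + 32274 = 36165; working-age = 37236; ratio = 36165/37236 × 100 = 97.1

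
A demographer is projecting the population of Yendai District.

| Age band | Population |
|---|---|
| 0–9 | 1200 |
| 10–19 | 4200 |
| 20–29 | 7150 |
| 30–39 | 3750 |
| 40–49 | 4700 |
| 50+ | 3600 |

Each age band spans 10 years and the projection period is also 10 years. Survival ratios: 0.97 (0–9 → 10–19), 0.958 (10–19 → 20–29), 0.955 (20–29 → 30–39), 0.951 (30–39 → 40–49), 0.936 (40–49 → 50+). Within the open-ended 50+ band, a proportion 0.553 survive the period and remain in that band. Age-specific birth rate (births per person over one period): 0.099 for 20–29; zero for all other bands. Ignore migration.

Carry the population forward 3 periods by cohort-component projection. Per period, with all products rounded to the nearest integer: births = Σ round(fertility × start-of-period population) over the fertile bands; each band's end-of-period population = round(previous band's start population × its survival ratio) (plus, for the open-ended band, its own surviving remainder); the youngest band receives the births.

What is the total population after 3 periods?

Period 1.
Births: 7150 × 0.099 = 708
10–19: 1200 × 0.97 = 1164
20–29: 4200 × 0.958 = 4024
30–39: 7150 × 0.955 = 6828
40–49: 3750 × 0.951 = 3566
50+: 4700 × 0.936 + 3600 × 0.553 = 4399 + 1991 = 6390
→ [708, 1164, 4024, 6828, 3566, 6390]
Period 2.
Births: 4024 × 0.099 = 398
10–19: 708 × 0.97 = 687
20–29: 1164 × 0.958 = 1115
30–39: 4024 × 0.955 = 3843
40–49: 6828 × 0.951 = 6493
50+: 3566 × 0.936 + 6390 × 0.553 = 3338 + 3534 = 6872
→ [398, 687, 1115, 3843, 6493, 6872]
Period 3.
Births: 1115 × 0.099 = 110
10–19: 398 × 0.97 = 386
20–29: 687 × 0.958 = 658
30–39: 1115 × 0.955 = 1065
40–49: 3843 × 0.951 = 3655
50+: 6493 × 0.936 + 6872 × 0.553 = 6077 + 3800 = 9877
→ [110, 386, 658, 1065, 3655, 9877]
Total after period 3: 110 + 386 + 658 + 1065 + 3655 + 9877 = 15751

15751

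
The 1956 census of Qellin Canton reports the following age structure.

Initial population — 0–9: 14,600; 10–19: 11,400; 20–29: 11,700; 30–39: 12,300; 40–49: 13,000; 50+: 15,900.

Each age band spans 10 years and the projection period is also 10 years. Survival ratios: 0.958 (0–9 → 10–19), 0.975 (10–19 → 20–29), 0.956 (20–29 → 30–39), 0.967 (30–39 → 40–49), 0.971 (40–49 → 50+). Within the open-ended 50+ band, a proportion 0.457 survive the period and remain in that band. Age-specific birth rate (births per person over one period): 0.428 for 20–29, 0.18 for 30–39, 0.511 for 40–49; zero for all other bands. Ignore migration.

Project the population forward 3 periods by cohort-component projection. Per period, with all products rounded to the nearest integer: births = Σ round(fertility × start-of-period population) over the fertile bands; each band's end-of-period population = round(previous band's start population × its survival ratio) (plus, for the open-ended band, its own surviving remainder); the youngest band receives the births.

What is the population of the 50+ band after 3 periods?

— Period 1 —
Births: 11700 * 0.428 = 5008, 12300 * 0.18 = 2214, 13000 * 0.511 = 6643 → 13865
10–19: 14600 * 0.958 = 13987
20–29: 11400 * 0.975 = 11115
30–39: 11700 * 0.956 = 11185
40–49: 12300 * 0.967 = 11894
50+: 13000 * 0.971 + 15900 * 0.457 = 12623 + 7266 = 19889
Giving 13865 / 13987 / 11115 / 11185 / 11894 / 19889.
— Period 2 —
Births: 11115 * 0.428 = 4757, 11185 * 0.18 = 2013, 11894 * 0.511 = 6078 → 12848
10–19: 13865 * 0.958 = 13283
20–29: 13987 * 0.975 = 13637
30–39: 11115 * 0.956 = 10626
40–49: 11185 * 0.967 = 10816
50+: 11894 * 0.971 + 19889 * 0.457 = 11549 + 9089 = 20638
Giving 12848 / 13283 / 13637 / 10626 / 10816 / 20638.
— Period 3 —
Births: 13637 * 0.428 = 5837, 10626 * 0.18 = 1913, 10816 * 0.511 = 5527 → 13277
10–19: 12848 * 0.958 = 12308
20–29: 13283 * 0.975 = 12951
30–39: 13637 * 0.956 = 13037
40–49: 10626 * 0.967 = 10275
50+: 10816 * 0.971 + 20638 * 0.457 = 10502 + 9432 = 19934
Giving 13277 / 12308 / 12951 / 13037 / 10275 / 19934.

19934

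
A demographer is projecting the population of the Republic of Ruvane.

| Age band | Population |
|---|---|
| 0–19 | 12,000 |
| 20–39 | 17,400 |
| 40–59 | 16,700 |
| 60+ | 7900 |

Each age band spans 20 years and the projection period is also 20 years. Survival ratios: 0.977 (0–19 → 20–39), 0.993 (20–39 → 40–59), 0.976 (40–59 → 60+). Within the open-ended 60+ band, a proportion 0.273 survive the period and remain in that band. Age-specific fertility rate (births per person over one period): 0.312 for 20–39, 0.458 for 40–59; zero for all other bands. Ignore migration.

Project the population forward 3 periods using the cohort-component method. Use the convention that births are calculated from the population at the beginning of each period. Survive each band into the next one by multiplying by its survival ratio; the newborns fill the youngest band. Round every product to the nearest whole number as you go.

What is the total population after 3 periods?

50653

— Period 1 —
Births: 17400 × 0.312 = 5429, 16700 × 0.458 = 7649 → total 13078
20–39: 12000 × 0.977 = 11724
40–59: 17400 × 0.993 = 17278
60+: 16700 × 0.976 + 7900 × 0.273 = 16299 + 2157 = 18456
End of period: [13078, 11724, 17278, 18456]
— Period 2 —
Births: 11724 × 0.312 = 3658, 17278 × 0.458 = 7913 → total 11571
20–39: 13078 × 0.977 = 12777
40–59: 11724 × 0.993 = 11642
60+: 17278 × 0.976 + 18456 × 0.273 = 16863 + 5038 = 21901
End of period: [11571, 12777, 11642, 21901]
— Period 3 —
Births: 12777 × 0.312 = 3986, 11642 × 0.458 = 5332 → total 9318
20–39: 11571 × 0.977 = 11305
40–59: 12777 × 0.993 = 12688
60+: 11642 × 0.976 + 21901 × 0.273 = 11363 + 5979 = 17342
End of period: [9318, 11305, 12688, 17342]
Total after period 3: 9318 + 11305 + 12688 + 17342 = 50653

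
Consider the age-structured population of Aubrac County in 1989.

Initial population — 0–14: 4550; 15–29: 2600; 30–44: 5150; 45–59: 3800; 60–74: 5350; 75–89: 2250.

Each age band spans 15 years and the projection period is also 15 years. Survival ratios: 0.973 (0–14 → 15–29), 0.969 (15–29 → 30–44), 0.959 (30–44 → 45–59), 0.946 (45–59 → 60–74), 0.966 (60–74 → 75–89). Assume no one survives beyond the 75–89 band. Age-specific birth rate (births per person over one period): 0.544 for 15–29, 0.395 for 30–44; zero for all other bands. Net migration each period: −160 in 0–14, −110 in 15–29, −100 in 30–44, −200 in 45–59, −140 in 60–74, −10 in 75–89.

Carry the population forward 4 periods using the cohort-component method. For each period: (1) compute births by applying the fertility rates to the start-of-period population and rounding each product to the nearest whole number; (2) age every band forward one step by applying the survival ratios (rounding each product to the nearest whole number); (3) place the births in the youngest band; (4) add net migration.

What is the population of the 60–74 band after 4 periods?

3375

Let group 1 be 0–14 through group 6 = 75–89.
— Period 1 —
Births: 2600 * 0.544 = 1414  |  5150 * 0.395 = 2034 — total 3448
Group 2: 4550 * 0.973 = 4427
Group 3: 2600 * 0.969 = 2519
Group 4: 5150 * 0.959 = 4939
Group 5: 3800 * 0.946 = 3595
Group 6: 5350 * 0.966 = 5168
Net migration: Group 1 − 160 → 3288; Group 2 − 110 → 4317; Group 3 − 100 → 2419; Group 4 − 200 → 4739; Group 5 − 140 → 3455; Group 6 − 10 → 5158
Giving 3288 / 4317 / 2419 / 4739 / 3455 / 5158.
— Period 2 —
Births: 4317 * 0.544 = 2348  |  2419 * 0.395 = 956 — total 3304
Group 2: 3288 * 0.973 = 3199
Group 3: 4317 * 0.969 = 4183
Group 4: 2419 * 0.959 = 2320
Group 5: 4739 * 0.946 = 4483
Group 6: 3455 * 0.966 = 3338
Net migration: Group 1 − 160 → 3144; Group 2 − 110 → 3089; Group 3 − 100 → 4083; Group 4 − 200 → 2120; Group 5 − 140 → 4343; Group 6 − 10 → 3328
Giving 3144 / 3089 / 4083 / 2120 / 4343 / 3328.
— Period 3 —
Births: 3089 * 0.544 = 1680  |  4083 * 0.395 = 1613 — total 3293
Group 2: 3144 * 0.973 = 3059
Group 3: 3089 * 0.969 = 2993
Group 4: 4083 * 0.959 = 3916
Group 5: 2120 * 0.946 = 2006
Group 6: 4343 * 0.966 = 4195
Net migration: Group 1 − 160 → 3133; Group 2 − 110 → 2949; Group 3 − 100 → 2893; Group 4 − 200 → 3716; Group 5 − 140 → 1866; Group 6 − 10 → 4185
Giving 3133 / 2949 / 2893 / 3716 / 1866 / 4185.
— Period 4 —
Births: 2949 * 0.544 = 1604  |  2893 * 0.395 = 1143 — total 2747
Group 2: 3133 * 0.973 = 3048
Group 3: 2949 * 0.969 = 2858
Group 4: 2893 * 0.959 = 2774
Group 5: 3716 * 0.946 = 3515
Group 6: 1866 * 0.966 = 1803
Net migration: Group 1 − 160 → 2587; Group 2 − 110 → 2938; Group 3 − 100 → 2758; Group 4 − 200 → 2574; Group 5 − 140 → 3375; Group 6 − 10 → 1793
Giving 2587 / 2938 / 2758 / 2574 / 3375 / 1793.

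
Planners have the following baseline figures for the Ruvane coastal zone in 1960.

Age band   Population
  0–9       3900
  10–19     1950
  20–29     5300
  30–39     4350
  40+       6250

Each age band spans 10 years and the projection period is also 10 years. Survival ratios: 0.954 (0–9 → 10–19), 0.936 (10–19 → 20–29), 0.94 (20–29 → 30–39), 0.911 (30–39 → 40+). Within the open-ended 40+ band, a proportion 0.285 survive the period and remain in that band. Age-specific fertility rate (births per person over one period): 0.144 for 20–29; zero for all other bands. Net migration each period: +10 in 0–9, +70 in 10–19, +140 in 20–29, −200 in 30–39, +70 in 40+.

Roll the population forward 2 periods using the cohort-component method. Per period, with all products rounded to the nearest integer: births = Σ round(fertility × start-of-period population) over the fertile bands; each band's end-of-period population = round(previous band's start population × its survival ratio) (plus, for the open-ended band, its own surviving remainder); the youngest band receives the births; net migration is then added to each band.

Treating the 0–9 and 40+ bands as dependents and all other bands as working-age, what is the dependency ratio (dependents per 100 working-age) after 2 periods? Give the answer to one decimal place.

103.8

Period 1.
Births: 5300 * 0.144 = 763
10–19: 3900 * 0.954 = 3721
20–29: 1950 * 0.936 = 1825
30–39: 5300 * 0.94 = 4982
40+: 4350 * 0.911 + 6250 * 0.285 = 3963 + 1781 = 5744
Net migration: 0–9 + 10 → 773; 10–19 + 70 → 3791; 20–29 + 140 → 1965; 30–39 − 200 → 4782; 40+ + 70 → 5814
End of period: [773, 3791, 1965, 4782, 5814]
Period 2.
Births: 1965 * 0.144 = 283
10–19: 773 * 0.954 = 737
20–29: 3791 * 0.936 = 3548
30–39: 1965 * 0.94 = 1847
40+: 4782 * 0.911 + 5814 * 0.285 = 4356 + 1657 = 6013
Net migration: 0–9 + 10 → 293; 10–19 + 70 → 807; 20–29 + 140 → 3688; 30–39 − 200 → 1647; 40+ + 70 → 6083
End of period: [293, 807, 3688, 1647, 6083]
Dependents (band 0–9 + band 40+) = 293 + 6083 = 6376; working-age = 6142; ratio = 6376/6142 × 100 = 103.8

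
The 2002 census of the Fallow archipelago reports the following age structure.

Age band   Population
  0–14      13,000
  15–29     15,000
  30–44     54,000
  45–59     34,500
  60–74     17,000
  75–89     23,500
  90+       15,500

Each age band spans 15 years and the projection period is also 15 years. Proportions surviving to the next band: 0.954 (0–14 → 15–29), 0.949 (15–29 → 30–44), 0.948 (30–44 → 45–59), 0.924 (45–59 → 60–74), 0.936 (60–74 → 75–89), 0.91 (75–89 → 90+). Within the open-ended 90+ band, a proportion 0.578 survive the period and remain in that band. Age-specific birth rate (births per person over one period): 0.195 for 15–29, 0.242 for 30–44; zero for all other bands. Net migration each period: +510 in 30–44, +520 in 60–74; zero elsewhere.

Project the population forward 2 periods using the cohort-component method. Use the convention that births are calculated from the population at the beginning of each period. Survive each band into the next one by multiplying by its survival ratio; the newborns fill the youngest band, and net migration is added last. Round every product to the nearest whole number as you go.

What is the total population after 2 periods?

157665

Let band 1 be 0–14 through band 7 = 90+.
Period 1:
Births: 15000 × 0.195 = 2925, 54000 × 0.242 = 13068 → 15993
Band 2: 13000 × 0.954 = 12402
Band 3: 15000 × 0.949 = 14235
Band 4: 54000 × 0.948 = 51192
Band 5: 34500 × 0.924 = 31878
Band 6: 17000 × 0.936 = 15912
Band 7: 23500 × 0.91 + 15500 × 0.578 = 21385 + 8959 = 30344
Net migration: Band 3 + 510 → 14745; Band 5 + 520 → 32398
End of period: [15993, 12402, 14745, 51192, 32398, 15912, 30344]
Period 2:
Births: 12402 × 0.195 = 2418, 14745 × 0.242 = 3568 → 5986
Band 2: 15993 × 0.954 = 15257
Band 3: 12402 × 0.949 = 11769
Band 4: 14745 × 0.948 = 13978
Band 5: 51192 × 0.924 = 47301
Band 6: 32398 × 0.936 = 30325
Band 7: 15912 × 0.91 + 30344 × 0.578 = 14480 + 17539 = 32019
Net migration: Band 3 + 510 → 12279; Band 5 + 520 → 47821
End of period: [5986, 15257, 12279, 13978, 47821, 30325, 32019]
Total after period 2: 5986 + 15257 + 12279 + 13978 + 47821 + 30325 + 32019 = 157665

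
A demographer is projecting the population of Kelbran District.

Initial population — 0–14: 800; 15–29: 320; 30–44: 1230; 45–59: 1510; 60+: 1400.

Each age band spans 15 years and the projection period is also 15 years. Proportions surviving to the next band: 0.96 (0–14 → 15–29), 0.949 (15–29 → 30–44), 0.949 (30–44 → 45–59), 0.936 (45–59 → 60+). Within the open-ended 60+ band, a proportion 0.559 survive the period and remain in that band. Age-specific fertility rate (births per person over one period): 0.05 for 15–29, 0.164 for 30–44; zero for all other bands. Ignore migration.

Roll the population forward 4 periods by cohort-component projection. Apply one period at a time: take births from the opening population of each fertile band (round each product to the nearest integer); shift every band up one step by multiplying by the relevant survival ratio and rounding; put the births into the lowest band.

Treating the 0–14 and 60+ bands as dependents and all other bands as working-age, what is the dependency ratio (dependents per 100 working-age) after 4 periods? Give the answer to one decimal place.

396.9

(Groups numbered youngest = 1 to oldest = 5.)
After projecting period 1:
Births: 320 × 0.05 = 16 ; 1230 × 0.164 = 202 — total 218
Group 2: 800 × 0.96 = 768
Group 3: 320 × 0.949 = 304
Group 4: 1230 × 0.949 = 1167
Group 5: 1510 × 0.936 + 1400 × 0.559 = 1413 + 783 = 2196
Giving 218 / 768 / 304 / 1167 / 2196.
After projecting period 2:
Births: 768 × 0.05 = 38 ; 304 × 0.164 = 50 — total 88
Group 2: 218 × 0.96 = 209
Group 3: 768 × 0.949 = 729
Group 4: 304 × 0.949 = 288
Group 5: 1167 × 0.936 + 2196 × 0.559 = 1092 + 1228 = 2320
Giving 88 / 209 / 729 / 288 / 2320.
After projecting period 3:
Births: 209 × 0.05 = 10 ; 729 × 0.164 = 120 — total 130
Group 2: 88 × 0.96 = 84
Group 3: 209 × 0.949 = 198
Group 4: 729 × 0.949 = 692
Group 5: 288 × 0.936 + 2320 × 0.559 = 270 + 1297 = 1567
Giving 130 / 84 / 198 / 692 / 1567.
After projecting period 4:
Births: 84 × 0.05 = 4 ; 198 × 0.164 = 32 — total 36
Group 2: 130 × 0.96 = 125
Group 3: 84 × 0.949 = 80
Group 4: 198 × 0.949 = 188
Group 5: 692 × 0.936 + 1567 × 0.559 = 648 + 876 = 1524
Giving 36 / 125 / 80 / 188 / 1524.
Dependents (band 0–14 + band 60+) = 36 + 1524 = 1560; working-age = 393; ratio = 1560/393 × 100 = 396.9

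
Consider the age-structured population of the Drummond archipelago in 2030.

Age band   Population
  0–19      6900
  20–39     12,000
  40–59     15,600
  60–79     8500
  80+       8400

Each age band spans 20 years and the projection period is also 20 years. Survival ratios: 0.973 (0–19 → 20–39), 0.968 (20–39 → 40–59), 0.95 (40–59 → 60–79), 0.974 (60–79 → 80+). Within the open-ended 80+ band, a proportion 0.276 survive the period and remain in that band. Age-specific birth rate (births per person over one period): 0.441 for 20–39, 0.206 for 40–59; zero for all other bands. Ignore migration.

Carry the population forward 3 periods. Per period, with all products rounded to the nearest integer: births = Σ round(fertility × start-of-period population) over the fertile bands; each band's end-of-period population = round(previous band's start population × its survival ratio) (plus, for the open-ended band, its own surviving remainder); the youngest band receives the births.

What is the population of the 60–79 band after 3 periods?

6174

Call the bands 1 to 5, youngest first.
— Period 1 —
Births: 12000 × 0.441 = 5292  |  15600 × 0.206 = 3214 → 8506
Band 2: 6900 × 0.973 = 6714
Band 3: 12000 × 0.968 = 11616
Band 4: 15600 × 0.95 = 14820
Band 5: 8500 × 0.974 + 8400 × 0.276 = 8279 + 2318 = 10597
End of period: [8506, 6714, 11616, 14820, 10597]
— Period 2 —
Births: 6714 × 0.441 = 2961  |  11616 × 0.206 = 2393 → 5354
Band 2: 8506 × 0.973 = 8276
Band 3: 6714 × 0.968 = 6499
Band 4: 11616 × 0.95 = 11035
Band 5: 14820 × 0.974 + 10597 × 0.276 = 14435 + 2925 = 17360
End of period: [5354, 8276, 6499, 11035, 17360]
— Period 3 —
Births: 8276 × 0.441 = 3650  |  6499 × 0.206 = 1339 → 4989
Band 2: 5354 × 0.973 = 5209
Band 3: 8276 × 0.968 = 8011
Band 4: 6499 × 0.95 = 6174
Band 5: 11035 × 0.974 + 17360 × 0.276 = 10748 + 4791 = 15539
End of period: [4989, 5209, 8011, 6174, 15539]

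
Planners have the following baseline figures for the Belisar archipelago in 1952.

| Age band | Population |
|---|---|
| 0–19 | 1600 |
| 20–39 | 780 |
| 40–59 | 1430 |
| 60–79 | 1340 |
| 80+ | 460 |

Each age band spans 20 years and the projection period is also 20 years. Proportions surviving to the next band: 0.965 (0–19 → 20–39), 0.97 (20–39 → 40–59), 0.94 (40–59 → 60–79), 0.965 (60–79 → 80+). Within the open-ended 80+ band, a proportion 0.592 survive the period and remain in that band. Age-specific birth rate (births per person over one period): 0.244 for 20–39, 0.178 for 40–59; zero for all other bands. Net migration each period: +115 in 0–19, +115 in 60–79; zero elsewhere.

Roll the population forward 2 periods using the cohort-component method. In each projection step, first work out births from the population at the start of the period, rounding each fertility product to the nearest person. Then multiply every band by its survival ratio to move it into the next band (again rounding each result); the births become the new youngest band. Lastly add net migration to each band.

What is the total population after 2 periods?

5826

Period 1:
Births: 780 × 0.244 = 190 ; 1430 × 0.178 = 255 ⇒ total 445
20–39: 1600 × 0.965 = 1544
40–59: 780 × 0.97 = 757
60–79: 1430 × 0.94 = 1344
80+: 1340 × 0.965 + 460 × 0.592 = 1293 + 272 = 1565
Net migration: 0–19 + 115 → 560; 60–79 + 115 → 1459
Population now: 0–19=560, 20–39=1544, 40–59=757, 60–79=1459, 80+=1565
Period 2:
Births: 1544 × 0.244 = 377 ; 757 × 0.178 = 135 ⇒ total 512
20–39: 560 × 0.965 = 540
40–59: 1544 × 0.97 = 1498
60–79: 757 × 0.94 = 712
80+: 1459 × 0.965 + 1565 × 0.592 = 1408 + 926 = 2334
Net migration: 0–19 + 115 → 627; 60–79 + 115 → 827
Population now: 0–19=627, 20–39=540, 40–59=1498, 60–79=827, 80+=2334
Total after period 2: 627 + 540 + 1498 + 827 + 2334 = 5826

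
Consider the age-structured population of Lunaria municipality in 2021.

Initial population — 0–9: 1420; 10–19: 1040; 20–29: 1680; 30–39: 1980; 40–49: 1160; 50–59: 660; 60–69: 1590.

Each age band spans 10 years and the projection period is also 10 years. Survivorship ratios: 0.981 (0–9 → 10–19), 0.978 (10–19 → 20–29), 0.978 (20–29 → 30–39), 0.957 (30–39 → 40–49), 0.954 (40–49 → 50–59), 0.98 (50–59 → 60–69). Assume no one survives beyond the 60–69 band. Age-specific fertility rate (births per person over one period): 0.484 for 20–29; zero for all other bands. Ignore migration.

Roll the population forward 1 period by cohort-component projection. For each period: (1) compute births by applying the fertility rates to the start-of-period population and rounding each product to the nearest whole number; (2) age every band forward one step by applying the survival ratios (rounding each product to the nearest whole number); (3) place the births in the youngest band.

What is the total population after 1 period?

— Period 1 —
Births: 1680 × 0.484 = 813
10–19: 1420 × 0.981 = 1393
20–29: 1040 × 0.978 = 1017
30–39: 1680 × 0.978 = 1643
40–49: 1980 × 0.957 = 1895
50–59: 1160 × 0.954 = 1107
60–69: 660 × 0.98 = 647
End of period: [813, 1393, 1017, 1643, 1895, 1107, 647]
Total after period 1: 813 + 1393 + 1017 + 1643 + 1895 + 1107 + 647 = 8515

8515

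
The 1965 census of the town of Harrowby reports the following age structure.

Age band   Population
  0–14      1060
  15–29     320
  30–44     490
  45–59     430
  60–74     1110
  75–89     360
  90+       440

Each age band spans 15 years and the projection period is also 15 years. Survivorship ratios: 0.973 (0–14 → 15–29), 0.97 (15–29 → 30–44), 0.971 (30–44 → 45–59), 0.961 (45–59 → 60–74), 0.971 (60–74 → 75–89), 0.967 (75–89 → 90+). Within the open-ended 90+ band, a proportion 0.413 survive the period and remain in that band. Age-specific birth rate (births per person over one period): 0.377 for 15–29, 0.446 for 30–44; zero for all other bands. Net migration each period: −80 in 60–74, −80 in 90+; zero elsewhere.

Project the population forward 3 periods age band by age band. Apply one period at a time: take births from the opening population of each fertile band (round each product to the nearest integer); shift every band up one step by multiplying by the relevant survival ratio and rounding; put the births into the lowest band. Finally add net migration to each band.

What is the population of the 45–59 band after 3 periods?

971

Numbering the bands 1..7 from youngest to oldest:
Period 1.
Births: 320 × 0.377 = 121, 490 × 0.446 = 219 → total 340
Band 2: 1060 × 0.973 = 1031
Band 3: 320 × 0.97 = 310
Band 4: 490 × 0.971 = 476
Band 5: 430 × 0.961 = 413
Band 6: 1110 × 0.971 = 1078
Band 7: 360 × 0.967 + 440 × 0.413 = 348 + 182 = 530
Net migration: Band 5 − 80 → 333; Band 7 − 80 → 450
Giving 340 / 1031 / 310 / 476 / 333 / 1078 / 450.
Period 2.
Births: 1031 × 0.377 = 389, 310 × 0.446 = 138 → total 527
Band 2: 340 × 0.973 = 331
Band 3: 1031 × 0.97 = 1000
Band 4: 310 × 0.971 = 301
Band 5: 476 × 0.961 = 457
Band 6: 333 × 0.971 = 323
Band 7: 1078 × 0.967 + 450 × 0.413 = 1042 + 186 = 1228
Net migration: Band 5 − 80 → 377; Band 7 − 80 → 1148
Giving 527 / 331 / 1000 / 301 / 377 / 323 / 1148.
Period 3.
Births: 331 × 0.377 = 125, 1000 × 0.446 = 446 → total 571
Band 2: 527 × 0.973 = 513
Band 3: 331 × 0.97 = 321
Band 4: 1000 × 0.971 = 971
Band 5: 301 × 0.961 = 289
Band 6: 377 × 0.971 = 366
Band 7: 323 × 0.967 + 1148 × 0.413 = 312 + 474 = 786
Net migration: Band 5 − 80 → 209; Band 7 − 80 → 706
Giving 571 / 513 / 321 / 971 / 209 / 366 / 706.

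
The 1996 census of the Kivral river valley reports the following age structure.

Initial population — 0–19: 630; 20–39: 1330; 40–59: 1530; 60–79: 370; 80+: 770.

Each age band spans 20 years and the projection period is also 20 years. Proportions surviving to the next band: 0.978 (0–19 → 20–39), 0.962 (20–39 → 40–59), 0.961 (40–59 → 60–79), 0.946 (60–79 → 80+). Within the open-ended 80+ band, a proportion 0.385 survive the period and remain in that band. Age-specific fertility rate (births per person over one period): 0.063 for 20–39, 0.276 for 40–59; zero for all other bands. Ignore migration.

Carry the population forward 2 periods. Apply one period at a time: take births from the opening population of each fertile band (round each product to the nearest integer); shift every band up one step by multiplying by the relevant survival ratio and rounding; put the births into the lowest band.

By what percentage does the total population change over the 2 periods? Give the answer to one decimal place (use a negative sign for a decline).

Let group 1 be 0–19 through group 5 = 80+.
— Period 1 —
Births: 1330 × 0.063 = 84, 1530 × 0.276 = 422 → total 506
Group 2: 630 × 0.978 = 616
Group 3: 1330 × 0.962 = 1279
Group 4: 1530 × 0.961 = 1470
Group 5: 370 × 0.946 + 770 × 0.385 = 350 + 296 = 646
Giving 506 / 616 / 1279 / 1470 / 646.
— Period 2 —
Births: 616 × 0.063 = 39, 1279 × 0.276 = 353 → total 392
Group 2: 506 × 0.978 = 495
Group 3: 616 × 0.962 = 593
Group 4: 1279 × 0.961 = 1229
Group 5: 1470 × 0.946 + 646 × 0.385 = 1391 + 249 = 1640
Giving 392 / 495 / 593 / 1229 / 1640.
Total: 4630 → 4349; change = -281; percentage change = -6.1%

-6.1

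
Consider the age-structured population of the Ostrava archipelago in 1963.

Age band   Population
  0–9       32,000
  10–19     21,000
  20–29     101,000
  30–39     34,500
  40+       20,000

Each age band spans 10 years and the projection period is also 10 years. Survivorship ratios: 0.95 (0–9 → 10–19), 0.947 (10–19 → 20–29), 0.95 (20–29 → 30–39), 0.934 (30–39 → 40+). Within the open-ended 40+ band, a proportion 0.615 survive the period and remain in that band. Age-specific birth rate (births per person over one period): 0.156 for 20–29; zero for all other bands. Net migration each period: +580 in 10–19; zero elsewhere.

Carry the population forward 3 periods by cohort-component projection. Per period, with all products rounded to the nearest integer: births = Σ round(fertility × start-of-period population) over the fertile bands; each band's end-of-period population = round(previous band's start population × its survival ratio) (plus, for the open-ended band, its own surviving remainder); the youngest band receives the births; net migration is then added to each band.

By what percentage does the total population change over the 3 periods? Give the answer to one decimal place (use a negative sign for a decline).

-32.7

[period 1]
Births: 101000 × 0.156 = 15756
10–19: 32000 × 0.95 = 30400
20–29: 21000 × 0.947 = 19887
30–39: 101000 × 0.95 = 95950
40+: 34500 × 0.934 + 20000 × 0.615 = 32223 + 12300 = 44523
Net migration: 10–19 + 580 → 30980
→ [15756, 30980, 19887, 95950, 44523]
[period 2]
Births: 19887 × 0.156 = 3102
10–19: 15756 × 0.95 = 14968
20–29: 30980 × 0.947 = 29338
30–39: 19887 × 0.95 = 18893
40+: 95950 × 0.934 + 44523 × 0.615 = 89617 + 27382 = 116999
Net migration: 10–19 + 580 → 15548
→ [3102, 15548, 29338, 18893, 116999]
[period 3]
Births: 29338 × 0.156 = 4577
10–19: 3102 × 0.95 = 2947
20–29: 15548 × 0.947 = 14724
30–39: 29338 × 0.95 = 27871
40+: 18893 × 0.934 + 116999 × 0.615 = 17646 + 71954 = 89600
Net migration: 10–19 + 580 → 3527
→ [4577, 3527, 14724, 27871, 89600]
Total: 208500 → 140299; change = -68201; percentage change = -32.7%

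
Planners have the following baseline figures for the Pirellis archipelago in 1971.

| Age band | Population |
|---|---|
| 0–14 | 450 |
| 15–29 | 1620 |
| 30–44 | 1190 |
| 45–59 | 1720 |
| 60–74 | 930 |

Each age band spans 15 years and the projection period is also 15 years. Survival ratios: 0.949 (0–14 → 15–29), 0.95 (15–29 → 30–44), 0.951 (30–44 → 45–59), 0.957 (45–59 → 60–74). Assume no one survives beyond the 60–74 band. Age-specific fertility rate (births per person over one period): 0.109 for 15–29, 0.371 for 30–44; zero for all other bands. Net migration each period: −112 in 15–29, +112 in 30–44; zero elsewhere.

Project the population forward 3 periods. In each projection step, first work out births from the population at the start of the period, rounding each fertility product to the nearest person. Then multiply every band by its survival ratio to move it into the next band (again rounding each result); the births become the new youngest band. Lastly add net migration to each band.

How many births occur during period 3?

Period 1.
Births: 1620 × 0.109 = 177  |  1190 × 0.371 = 441 → total 618
15–29: 450 × 0.949 = 427
30–44: 1620 × 0.95 = 1539
45–59: 1190 × 0.951 = 1132
60–74: 1720 × 0.957 = 1646
Net migration: 15–29 − 112 → 315; 30–44 + 112 → 1651
End of period: [618, 315, 1651, 1132, 1646]
Period 2.
Births: 315 × 0.109 = 34  |  1651 × 0.371 = 613 → total 647
15–29: 618 × 0.949 = 586
30–44: 315 × 0.95 = 299
45–59: 1651 × 0.951 = 1570
60–74: 1132 × 0.957 = 1083
Net migration: 15–29 − 112 → 474; 30–44 + 112 → 411
End of period: [647, 474, 411, 1570, 1083]
Period 3.
Births: 474 × 0.109 = 52  |  411 × 0.371 = 152 → total 204
15–29: 647 × 0.949 = 614
30–44: 474 × 0.95 = 450
45–59: 411 × 0.951 = 391
60–74: 1570 × 0.957 = 1502
Net migration: 15–29 − 112 → 502; 30–44 + 112 → 562
End of period: [204, 502, 562, 391, 1502]

204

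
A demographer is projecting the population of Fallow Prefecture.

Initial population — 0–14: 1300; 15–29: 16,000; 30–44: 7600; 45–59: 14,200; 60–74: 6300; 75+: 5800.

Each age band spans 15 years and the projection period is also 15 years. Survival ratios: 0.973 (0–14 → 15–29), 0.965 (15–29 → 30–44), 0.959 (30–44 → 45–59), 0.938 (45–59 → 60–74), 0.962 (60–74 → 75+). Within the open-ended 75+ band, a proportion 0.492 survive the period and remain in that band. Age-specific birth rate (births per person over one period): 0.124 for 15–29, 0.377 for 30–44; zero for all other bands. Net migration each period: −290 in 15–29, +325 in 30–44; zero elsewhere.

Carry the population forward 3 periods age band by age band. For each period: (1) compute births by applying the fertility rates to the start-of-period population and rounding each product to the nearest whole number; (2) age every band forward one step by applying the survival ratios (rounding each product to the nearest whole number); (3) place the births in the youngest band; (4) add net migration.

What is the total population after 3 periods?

41668

Period 1:
Births: 16000 × 0.124 = 1984, 7600 × 0.377 = 2865 ⇒ total 4849
15–29: 1300 × 0.973 = 1265
30–44: 16000 × 0.965 = 15440
45–59: 7600 × 0.959 = 7288
60–74: 14200 × 0.938 = 13320
75+: 6300 × 0.962 + 5800 × 0.492 = 6061 + 2854 = 8915
Net migration: 15–29 − 290 → 975; 30–44 + 325 → 15765
Population now: 0–14=4849, 15–29=975, 30–44=15765, 45–59=7288, 60–74=13320, 75+=8915
Period 2:
Births: 975 × 0.124 = 121, 15765 × 0.377 = 5943 ⇒ total 6064
15–29: 4849 × 0.973 = 4718
30–44: 975 × 0.965 = 941
45–59: 15765 × 0.959 = 15119
60–74: 7288 × 0.938 = 6836
75+: 13320 × 0.962 + 8915 × 0.492 = 12814 + 4386 = 17200
Net migration: 15–29 − 290 → 4428; 30–44 + 325 → 1266
Population now: 0–14=6064, 15–29=4428, 30–44=1266, 45–59=15119, 60–74=6836, 75+=17200
Period 3:
Births: 4428 × 0.124 = 549, 1266 × 0.377 = 477 ⇒ total 1026
15–29: 6064 × 0.973 = 5900
30–44: 4428 × 0.965 = 4273
45–59: 1266 × 0.959 = 1214
60–74: 15119 × 0.938 = 14182
75+: 6836 × 0.962 + 17200 × 0.492 = 6576 + 8462 = 15038
Net migration: 15–29 − 290 → 5610; 30–44 + 325 → 4598
Population now: 0–14=1026, 15–29=5610, 30–44=4598, 45–59=1214, 60–74=14182, 75+=15038
Total after period 3: 1026 + 5610 + 4598 + 1214 + 14182 + 15038 = 41668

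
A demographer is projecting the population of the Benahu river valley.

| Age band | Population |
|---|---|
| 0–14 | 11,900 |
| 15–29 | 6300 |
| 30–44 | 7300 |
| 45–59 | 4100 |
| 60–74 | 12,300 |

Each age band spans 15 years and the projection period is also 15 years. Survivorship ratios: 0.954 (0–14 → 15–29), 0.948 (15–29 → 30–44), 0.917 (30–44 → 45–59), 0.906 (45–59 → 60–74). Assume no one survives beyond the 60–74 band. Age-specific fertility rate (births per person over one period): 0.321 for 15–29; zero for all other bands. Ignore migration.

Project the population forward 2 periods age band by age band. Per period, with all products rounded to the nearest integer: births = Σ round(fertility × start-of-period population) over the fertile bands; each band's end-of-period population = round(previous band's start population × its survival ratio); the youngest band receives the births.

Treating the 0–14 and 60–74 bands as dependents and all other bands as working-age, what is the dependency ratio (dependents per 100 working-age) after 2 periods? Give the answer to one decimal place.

53.4

Period 1.
Births: 6300 × 0.321 = 2022
15–29: 11900 × 0.954 = 11353
30–44: 6300 × 0.948 = 5972
45–59: 7300 × 0.917 = 6694
60–74: 4100 × 0.906 = 3715
Giving 2022 / 11353 / 5972 / 6694 / 3715.
Period 2.
Births: 11353 × 0.321 = 3644
15–29: 2022 × 0.954 = 1929
30–44: 11353 × 0.948 = 10763
45–59: 5972 × 0.917 = 5476
60–74: 6694 × 0.906 = 6065
Giving 3644 / 1929 / 10763 / 5476 / 6065.
Dependents (band 0–14 + band 60–74) = 3644 + 6065 = 9709; working-age = 18168; ratio = 9709/18168 × 100 = 53.4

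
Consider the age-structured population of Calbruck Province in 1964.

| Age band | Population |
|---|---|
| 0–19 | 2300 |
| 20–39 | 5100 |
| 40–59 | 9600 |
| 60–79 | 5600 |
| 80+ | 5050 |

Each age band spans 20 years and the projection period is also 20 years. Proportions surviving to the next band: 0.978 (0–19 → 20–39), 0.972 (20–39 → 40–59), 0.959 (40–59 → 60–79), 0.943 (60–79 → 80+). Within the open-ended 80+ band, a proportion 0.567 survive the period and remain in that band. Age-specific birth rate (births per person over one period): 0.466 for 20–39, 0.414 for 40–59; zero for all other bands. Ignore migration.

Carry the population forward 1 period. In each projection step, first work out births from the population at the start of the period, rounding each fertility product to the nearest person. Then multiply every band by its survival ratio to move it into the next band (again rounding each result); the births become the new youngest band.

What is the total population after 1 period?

[period 1]
Births: 5100 * 0.466 = 2377, 9600 * 0.414 = 3974 ⇒ total 6351
20–39: 2300 * 0.978 = 2249
40–59: 5100 * 0.972 = 4957
60–79: 9600 * 0.959 = 9206
80+: 5600 * 0.943 + 5050 * 0.567 = 5281 + 2863 = 8144
End of period: [6351, 2249, 4957, 9206, 8144]
Total after period 1: 6351 + 2249 + 4957 + 9206 + 8144 = 30907

30907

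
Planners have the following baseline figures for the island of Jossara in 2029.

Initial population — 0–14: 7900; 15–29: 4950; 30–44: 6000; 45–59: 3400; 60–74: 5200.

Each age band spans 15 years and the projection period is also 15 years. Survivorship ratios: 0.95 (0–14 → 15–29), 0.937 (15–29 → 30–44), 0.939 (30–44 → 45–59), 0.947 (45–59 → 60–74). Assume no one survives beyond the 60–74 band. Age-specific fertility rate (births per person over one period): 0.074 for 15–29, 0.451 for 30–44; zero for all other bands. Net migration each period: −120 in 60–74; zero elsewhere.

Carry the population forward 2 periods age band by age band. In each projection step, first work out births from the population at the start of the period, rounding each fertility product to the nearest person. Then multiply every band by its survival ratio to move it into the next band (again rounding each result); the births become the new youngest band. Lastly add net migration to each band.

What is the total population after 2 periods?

Numbering the groups 1..5 from youngest to oldest:
Period 1.
Births: 4950 * 0.074 = 366, 6000 * 0.451 = 2706 → 3072
Group 2: 7900 * 0.95 = 7505
Group 3: 4950 * 0.937 = 4638
Group 4: 6000 * 0.939 = 5634
Group 5: 3400 * 0.947 = 3220
Net migration: Group 5 − 120 → 3100
End of period: [3072, 7505, 4638, 5634, 3100]
Period 2.
Births: 7505 * 0.074 = 555, 4638 * 0.451 = 2092 → 2647
Group 2: 3072 * 0.95 = 2918
Group 3: 7505 * 0.937 = 7032
Group 4: 4638 * 0.939 = 4355
Group 5: 5634 * 0.947 = 5335
Net migration: Group 5 − 120 → 5215
End of period: [2647, 2918, 7032, 4355, 5215]
Total after period 2: 2647 + 2918 + 7032 + 4355 + 5215 = 22167

22167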